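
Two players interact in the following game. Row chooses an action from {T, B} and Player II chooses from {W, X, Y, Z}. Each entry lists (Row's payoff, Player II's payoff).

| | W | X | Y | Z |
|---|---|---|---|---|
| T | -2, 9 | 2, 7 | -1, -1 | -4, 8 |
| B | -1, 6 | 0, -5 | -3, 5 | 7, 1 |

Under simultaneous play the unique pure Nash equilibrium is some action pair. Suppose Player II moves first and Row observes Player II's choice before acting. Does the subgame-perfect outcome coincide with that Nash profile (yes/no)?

Backward induction with Player II moving first.
- W: Row compares -2, -1 and picks B; Player II would get 6.
- X: Row compares 2, 0 and picks T; Player II would get 7.
- Y: Row compares -1, -3 and picks T; Player II would get -1.
- Z: Row compares -4, 7 and picks B; Player II would get 1.
Maximizing over 6, 7, -1, 1, Player II chooses X. Subgame-perfect outcome: (T, X) with payoffs (2, 7).
For the simultaneous game, intersect best replies.
Row's best replies: W→B; X→T; Y→T; Z→B.
Player II's best replies: T→W; B→W.
The unique mutual best reply is (B, W), giving (-1, 6).
Sequential outcome (T, X) differs from the Nash profile (B, W).

no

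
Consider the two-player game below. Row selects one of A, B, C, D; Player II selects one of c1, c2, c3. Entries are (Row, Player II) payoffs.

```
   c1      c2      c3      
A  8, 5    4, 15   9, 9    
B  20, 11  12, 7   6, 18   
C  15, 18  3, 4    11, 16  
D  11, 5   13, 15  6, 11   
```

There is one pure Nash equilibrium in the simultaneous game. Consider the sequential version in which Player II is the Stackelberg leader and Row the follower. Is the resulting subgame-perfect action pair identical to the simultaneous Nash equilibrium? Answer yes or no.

Backward induction with Player II moving first.
- c1: Row compares 8, 20, 15, 11 and picks B; Player II would get 11.
- c2: Row compares 4, 12, 3, 13 and picks D; Player II would get 15.
- c3: Row compares 9, 6, 11, 6 and picks C; Player II would get 16.
Player II's induced payoffs are 11, 15, 16, so Player II commits to c3. Subgame-perfect outcome: (C, c3) with payoffs (11, 16).
Under simultaneous play:
Row's best replies: c1→B; c2→D; c3→C.
Player II's best replies: A→c2; B→c3; C→c1; D→c2.
The unique mutual best reply is (D, c2), giving (13, 15).
Sequential outcome (C, c3) differs from the Nash profile (D, c2).

no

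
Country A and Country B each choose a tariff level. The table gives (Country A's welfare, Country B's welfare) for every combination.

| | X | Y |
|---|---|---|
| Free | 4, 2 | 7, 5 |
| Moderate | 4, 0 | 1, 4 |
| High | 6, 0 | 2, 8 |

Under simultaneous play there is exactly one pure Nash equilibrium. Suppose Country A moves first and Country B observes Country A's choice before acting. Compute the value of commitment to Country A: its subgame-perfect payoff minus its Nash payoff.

Work backward from Country B's decision.
- Free: Country B compares 2, 5 and picks Y; Country A would get 7.
- Moderate: Country B compares 0, 4 and picks Y; Country A would get 1.
- High: Country B compares 0, 8 and picks Y; Country A would get 2.
Among 7, 1, 2, the best is 7 at Free. Subgame-perfect outcome: (Free, Y) with payoffs (7, 5).
For the simultaneous game, intersect best replies.
Country A's best replies: X→High; Y→Free.
Country B's best replies: Free→Y; Moderate→Y; High→Y.
The unique mutual best reply is (Free, Y), giving (7, 5).
Country A's commitment gain: 7 − 7 = 0.

0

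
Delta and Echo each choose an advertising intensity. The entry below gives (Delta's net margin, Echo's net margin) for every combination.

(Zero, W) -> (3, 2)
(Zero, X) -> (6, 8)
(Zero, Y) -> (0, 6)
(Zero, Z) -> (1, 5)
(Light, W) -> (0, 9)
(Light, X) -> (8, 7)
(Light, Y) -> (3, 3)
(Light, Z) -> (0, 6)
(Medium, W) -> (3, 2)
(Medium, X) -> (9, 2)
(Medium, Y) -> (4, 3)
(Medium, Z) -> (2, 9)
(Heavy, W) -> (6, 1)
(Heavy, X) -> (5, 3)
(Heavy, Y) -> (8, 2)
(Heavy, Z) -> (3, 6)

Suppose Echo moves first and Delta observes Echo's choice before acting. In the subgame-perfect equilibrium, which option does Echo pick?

Delta best-responds to each possible Echo move:
- W → Delta plays Heavy (best of 3, 0, 3, 6); Echo gets 1.
- X → Delta plays Medium (best of 6, 8, 9, 5); Echo gets 2.
- Y → Delta plays Heavy (best of 0, 3, 4, 8); Echo gets 2.
- Z → Delta plays Heavy (best of 1, 0, 2, 3); Echo gets 6.
Echo's induced payoffs are 1, 2, 2, 6, so Echo commits to Z. Subgame-perfect outcome: (Heavy, Z) with payoffs (3, 6).

Z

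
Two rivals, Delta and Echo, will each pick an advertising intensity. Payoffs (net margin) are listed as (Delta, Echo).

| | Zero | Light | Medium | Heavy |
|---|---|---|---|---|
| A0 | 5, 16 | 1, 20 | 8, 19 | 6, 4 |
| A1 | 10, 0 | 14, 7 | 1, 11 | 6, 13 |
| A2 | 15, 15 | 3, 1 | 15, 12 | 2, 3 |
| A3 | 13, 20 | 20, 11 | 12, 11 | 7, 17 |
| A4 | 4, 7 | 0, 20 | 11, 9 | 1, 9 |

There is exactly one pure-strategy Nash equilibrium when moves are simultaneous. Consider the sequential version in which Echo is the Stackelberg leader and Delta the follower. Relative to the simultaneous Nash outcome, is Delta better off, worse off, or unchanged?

Backward induction with Echo moving first.
- Zero: BR = A2, leader payoff 15.
- Light: BR = A3, leader payoff 11.
- Medium: BR = A2, leader payoff 12.
- Heavy: BR = A3, leader payoff 17.
Among 15, 11, 12, 17, the best is 17 at Heavy. Subgame-perfect outcome: (A3, Heavy) with payoffs (7, 17).
Under simultaneous play:
Delta's best replies: Zero→A2; Light→A3; Medium→A2; Heavy→A3.
Echo's best replies: A0→Light; A1→Heavy; A2→Zero; A3→Zero; A4→Light.
The unique mutual best reply is (A2, Zero), giving (15, 15).
Delta earns 7 sequentially versus 15 at the Nash outcome: worse off.

worse off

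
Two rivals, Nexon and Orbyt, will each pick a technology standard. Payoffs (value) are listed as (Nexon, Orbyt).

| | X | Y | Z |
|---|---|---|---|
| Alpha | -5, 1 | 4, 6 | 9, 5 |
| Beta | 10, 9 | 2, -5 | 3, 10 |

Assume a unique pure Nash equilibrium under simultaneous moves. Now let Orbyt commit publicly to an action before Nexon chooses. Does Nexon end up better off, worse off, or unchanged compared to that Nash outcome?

better off

Work backward from Nexon's decision.
- X: BR = Beta, leader payoff 9.
- Y: BR = Alpha, leader payoff 6.
- Z: BR = Alpha, leader payoff 5.
Maximizing over 9, 6, 5, Orbyt chooses X. Subgame-perfect outcome: (Beta, X) with payoffs (10, 9).
Under simultaneous play:
Nexon's best replies: X→Beta; Y→Alpha; Z→Alpha.
Orbyt's best replies: Alpha→Y; Beta→Z.
Only (Alpha, Y) has each player best-responding; Nash payoffs (4, 6).
Nexon earns 10 sequentially versus 4 at the Nash outcome: better off.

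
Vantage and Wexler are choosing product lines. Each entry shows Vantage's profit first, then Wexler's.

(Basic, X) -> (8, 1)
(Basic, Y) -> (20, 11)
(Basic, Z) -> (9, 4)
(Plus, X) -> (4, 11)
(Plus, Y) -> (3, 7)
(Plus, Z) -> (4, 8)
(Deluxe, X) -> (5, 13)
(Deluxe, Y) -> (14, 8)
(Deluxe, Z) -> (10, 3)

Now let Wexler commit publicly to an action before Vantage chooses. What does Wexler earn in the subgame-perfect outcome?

11

Backward induction with Wexler moving first.
- X: Vantage compares 8, 4, 5 and picks Basic; Wexler would get 1.
- Y: Vantage compares 20, 3, 14 and picks Basic; Wexler would get 11.
- Z: Vantage compares 9, 4, 10 and picks Deluxe; Wexler would get 3.
Among 1, 11, 3, the best is 11 at Y. Subgame-perfect outcome: (Basic, Y) with payoffs (20, 11).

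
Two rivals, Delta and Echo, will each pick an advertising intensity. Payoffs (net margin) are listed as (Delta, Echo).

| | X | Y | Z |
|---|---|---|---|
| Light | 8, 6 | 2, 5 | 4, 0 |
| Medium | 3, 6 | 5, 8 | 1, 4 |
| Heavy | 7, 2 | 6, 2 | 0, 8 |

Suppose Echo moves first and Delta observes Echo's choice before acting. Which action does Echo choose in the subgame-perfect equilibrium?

Work backward from Delta's decision.
- X → Delta plays Light (best of 8, 3, 7); Echo gets 6.
- Y → Delta plays Heavy (best of 2, 5, 6); Echo gets 2.
- Z → Delta plays Light (best of 4, 1, 0); Echo gets 0.
Maximizing over 6, 2, 0, Echo chooses X. Subgame-perfect outcome: (Light, X) with payoffs (8, 6).

X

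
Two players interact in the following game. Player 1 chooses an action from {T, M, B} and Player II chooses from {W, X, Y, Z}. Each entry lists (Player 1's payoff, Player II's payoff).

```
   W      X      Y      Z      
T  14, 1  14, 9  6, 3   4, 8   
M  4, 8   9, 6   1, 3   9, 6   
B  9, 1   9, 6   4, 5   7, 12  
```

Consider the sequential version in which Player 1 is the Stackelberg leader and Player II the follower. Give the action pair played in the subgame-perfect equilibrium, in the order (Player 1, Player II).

(T, X)

Solve by backward induction (Player 1 leads).
- T: BR = X, leader payoff 14.
- M: BR = W, leader payoff 4.
- B: BR = Z, leader payoff 7.
Player 1's induced payoffs are 14, 4, 7, so Player 1 commits to T. Subgame-perfect outcome: (T, X) with payoffs (14, 9).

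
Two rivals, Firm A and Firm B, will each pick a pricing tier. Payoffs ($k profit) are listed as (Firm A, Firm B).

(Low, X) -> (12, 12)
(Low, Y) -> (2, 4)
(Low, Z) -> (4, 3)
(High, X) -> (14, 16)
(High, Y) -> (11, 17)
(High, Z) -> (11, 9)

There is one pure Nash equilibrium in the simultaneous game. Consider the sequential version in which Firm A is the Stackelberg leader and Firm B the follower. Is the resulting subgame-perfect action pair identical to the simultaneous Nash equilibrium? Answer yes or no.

no

Work backward from Firm B's decision.
- Low → Firm B plays X (best of 12, 4, 3); Firm A gets 12.
- High → Firm B plays Y (best of 16, 17, 9); Firm A gets 11.
Among 12, 11, the best is 12 at Low. Subgame-perfect outcome: (Low, X) with payoffs (12, 12).
Now find the simultaneous Nash equilibrium.
Firm A's best replies: X→High; Y→High; Z→High.
Firm B's best replies: Low→X; High→Y.
The unique mutual best reply is (High, Y), giving (11, 17).
Sequential outcome (Low, X) differs from the Nash profile (High, Y).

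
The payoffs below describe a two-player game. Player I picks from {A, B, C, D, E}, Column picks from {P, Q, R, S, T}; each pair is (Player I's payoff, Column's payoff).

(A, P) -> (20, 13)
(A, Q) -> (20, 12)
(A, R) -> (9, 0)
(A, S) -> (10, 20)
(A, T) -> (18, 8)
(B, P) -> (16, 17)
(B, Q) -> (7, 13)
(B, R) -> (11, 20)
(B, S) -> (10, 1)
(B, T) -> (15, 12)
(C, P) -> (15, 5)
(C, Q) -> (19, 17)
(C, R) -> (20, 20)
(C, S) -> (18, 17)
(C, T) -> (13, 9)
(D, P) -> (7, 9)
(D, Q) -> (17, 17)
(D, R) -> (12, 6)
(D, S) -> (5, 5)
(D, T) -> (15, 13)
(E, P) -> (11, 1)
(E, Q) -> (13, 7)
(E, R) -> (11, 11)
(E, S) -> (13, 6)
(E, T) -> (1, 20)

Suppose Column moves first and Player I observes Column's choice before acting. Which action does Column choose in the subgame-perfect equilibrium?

R

Player I best-responds to each possible Column move:
- P: Player I compares 20, 16, 15, 7, 11 and picks A; Column would get 13.
- Q: Player I compares 20, 7, 19, 17, 13 and picks A; Column would get 12.
- R: Player I compares 9, 11, 20, 12, 11 and picks C; Column would get 20.
- S: Player I compares 10, 10, 18, 5, 13 and picks C; Column would get 17.
- T: Player I compares 18, 15, 13, 15, 1 and picks A; Column would get 8.
Among 13, 12, 20, 17, 8, the best is 20 at R. Subgame-perfect outcome: (C, R) with payoffs (20, 20).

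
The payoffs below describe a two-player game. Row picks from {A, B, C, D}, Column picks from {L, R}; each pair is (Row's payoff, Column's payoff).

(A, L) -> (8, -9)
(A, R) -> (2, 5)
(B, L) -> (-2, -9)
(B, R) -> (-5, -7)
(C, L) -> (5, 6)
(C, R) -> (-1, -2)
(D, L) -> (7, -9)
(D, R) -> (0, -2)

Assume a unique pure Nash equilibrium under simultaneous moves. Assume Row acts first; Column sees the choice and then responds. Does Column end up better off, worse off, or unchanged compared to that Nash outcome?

better off

Column best-responds to each possible Row move:
- A: BR = R, leader payoff 2.
- B: BR = R, leader payoff -5.
- C: BR = L, leader payoff 5.
- D: BR = R, leader payoff 0.
Among 2, -5, 5, 0, the best is 5 at C. Subgame-perfect outcome: (C, L) with payoffs (5, 6).
For the simultaneous game, intersect best replies.
Row's best replies: L→A; R→A.
Column's best replies: A→R; B→R; C→L; D→R.
Only (A, R) has each player best-responding; Nash payoffs (2, 5).
Column earns 6 sequentially versus 5 at the Nash outcome: better off.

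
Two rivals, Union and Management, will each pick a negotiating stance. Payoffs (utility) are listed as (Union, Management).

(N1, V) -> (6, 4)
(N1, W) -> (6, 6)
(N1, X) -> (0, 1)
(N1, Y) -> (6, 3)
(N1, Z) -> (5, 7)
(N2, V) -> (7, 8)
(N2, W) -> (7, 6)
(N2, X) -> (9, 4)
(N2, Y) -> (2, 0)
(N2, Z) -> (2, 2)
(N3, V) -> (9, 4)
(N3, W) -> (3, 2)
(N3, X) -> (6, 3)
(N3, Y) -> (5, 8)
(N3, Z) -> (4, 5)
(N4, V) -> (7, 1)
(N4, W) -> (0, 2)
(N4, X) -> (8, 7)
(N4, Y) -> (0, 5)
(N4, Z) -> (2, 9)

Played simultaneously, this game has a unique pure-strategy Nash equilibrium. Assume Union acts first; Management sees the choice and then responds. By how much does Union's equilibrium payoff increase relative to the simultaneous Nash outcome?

2

Backward induction with Union moving first.
- N1 → Management plays Z (best of 4, 6, 1, 3, 7); Union gets 5.
- N2 → Management plays V (best of 8, 6, 4, 0, 2); Union gets 7.
- N3 → Management plays Y (best of 4, 2, 3, 8, 5); Union gets 5.
- N4 → Management plays Z (best of 1, 2, 7, 5, 9); Union gets 2.
Among 5, 7, 5, 2, the best is 7 at N2. Subgame-perfect outcome: (N2, V) with payoffs (7, 8).
Under simultaneous play:
Union's best replies: V→N3; W→N2; X→N2; Y→N1; Z→N1.
Management's best replies: N1→Z; N2→V; N3→Y; N4→Z.
The unique mutual best reply is (N1, Z), giving (5, 7).
Union's commitment gain: 7 − 5 = 2.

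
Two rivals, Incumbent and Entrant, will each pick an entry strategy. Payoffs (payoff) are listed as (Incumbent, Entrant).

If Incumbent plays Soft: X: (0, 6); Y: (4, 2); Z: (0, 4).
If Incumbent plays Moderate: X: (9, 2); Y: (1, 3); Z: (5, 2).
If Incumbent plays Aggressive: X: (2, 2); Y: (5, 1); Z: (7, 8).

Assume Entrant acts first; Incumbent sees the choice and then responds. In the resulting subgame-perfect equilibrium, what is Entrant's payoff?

Incumbent best-responds to each possible Entrant move:
- X: BR = Moderate, leader payoff 2.
- Y: BR = Aggressive, leader payoff 1.
- Z: BR = Aggressive, leader payoff 8.
Maximizing over 2, 1, 8, Entrant chooses Z. Subgame-perfect outcome: (Aggressive, Z) with payoffs (7, 8).

8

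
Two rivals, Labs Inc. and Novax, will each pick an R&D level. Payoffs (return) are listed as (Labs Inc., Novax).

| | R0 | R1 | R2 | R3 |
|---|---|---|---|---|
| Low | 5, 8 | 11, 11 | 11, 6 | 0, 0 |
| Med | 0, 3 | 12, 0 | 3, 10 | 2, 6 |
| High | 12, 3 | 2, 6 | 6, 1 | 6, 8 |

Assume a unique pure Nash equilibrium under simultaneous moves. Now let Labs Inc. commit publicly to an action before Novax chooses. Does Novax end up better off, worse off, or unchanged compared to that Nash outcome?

better off

Solve by backward induction (Labs Inc. leads).
- Low: Novax compares 8, 11, 6, 0 and picks R1; Labs Inc. would get 11.
- Med: Novax compares 3, 0, 10, 6 and picks R2; Labs Inc. would get 3.
- High: Novax compares 3, 6, 1, 8 and picks R3; Labs Inc. would get 6.
Among 11, 3, 6, the best is 11 at Low. Subgame-perfect outcome: (Low, R1) with payoffs (11, 11).
For the simultaneous game, intersect best replies.
Labs Inc.'s best replies: R0→High; R1→Med; R2→Low; R3→High.
Novax's best replies: Low→R1; Med→R2; High→R3.
The unique mutual best reply is (High, R3), giving (6, 8).
Novax earns 11 sequentially versus 8 at the Nash outcome: better off.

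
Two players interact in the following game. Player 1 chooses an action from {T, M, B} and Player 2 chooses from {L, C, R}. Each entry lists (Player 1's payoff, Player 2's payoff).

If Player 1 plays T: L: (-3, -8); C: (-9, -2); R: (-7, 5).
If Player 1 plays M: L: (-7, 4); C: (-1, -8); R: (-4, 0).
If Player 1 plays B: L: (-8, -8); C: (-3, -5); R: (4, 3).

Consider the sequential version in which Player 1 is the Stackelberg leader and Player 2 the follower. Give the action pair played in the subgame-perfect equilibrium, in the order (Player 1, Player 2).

(B, R)

Backward induction with Player 1 moving first.
- T: Player 2 compares -8, -2, 5 and picks R; Player 1 would get -7.
- M: Player 2 compares 4, -8, 0 and picks L; Player 1 would get -7.
- B: Player 2 compares -8, -5, 3 and picks R; Player 1 would get 4.
Among -7, -7, 4, the best is 4 at B. Subgame-perfect outcome: (B, R) with payoffs (4, 3).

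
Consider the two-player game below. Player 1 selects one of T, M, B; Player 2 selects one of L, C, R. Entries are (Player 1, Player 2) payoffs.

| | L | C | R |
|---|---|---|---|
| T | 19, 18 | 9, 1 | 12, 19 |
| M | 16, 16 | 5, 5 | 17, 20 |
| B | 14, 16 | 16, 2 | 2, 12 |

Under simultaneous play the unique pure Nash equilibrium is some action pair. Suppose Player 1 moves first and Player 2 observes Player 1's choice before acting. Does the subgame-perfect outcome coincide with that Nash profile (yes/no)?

Player 2 best-responds to each possible Player 1 move:
- T → Player 2 plays R (best of 18, 1, 19); Player 1 gets 12.
- M → Player 2 plays R (best of 16, 5, 20); Player 1 gets 17.
- B → Player 2 plays L (best of 16, 2, 12); Player 1 gets 14.
Maximizing over 12, 17, 14, Player 1 chooses M. Subgame-perfect outcome: (M, R) with payoffs (17, 20).
For the simultaneous game, intersect best replies.
Player 1's best replies: L→T; C→B; R→M.
Player 2's best replies: T→R; M→R; B→L.
Only (M, R) has each player best-responding; Nash payoffs (17, 20).
Sequential outcome (M, R) coincides with the Nash profile (M, R).

yes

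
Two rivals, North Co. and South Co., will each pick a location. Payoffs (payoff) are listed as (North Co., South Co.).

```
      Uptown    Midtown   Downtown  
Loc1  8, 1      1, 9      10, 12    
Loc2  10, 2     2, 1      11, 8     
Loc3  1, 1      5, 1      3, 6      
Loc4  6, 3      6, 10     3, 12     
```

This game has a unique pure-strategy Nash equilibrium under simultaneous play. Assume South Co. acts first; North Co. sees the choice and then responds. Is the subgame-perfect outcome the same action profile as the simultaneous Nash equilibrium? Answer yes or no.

Backward induction with South Co. moving first.
- Uptown: BR = Loc2, leader payoff 2.
- Midtown: BR = Loc4, leader payoff 10.
- Downtown: BR = Loc2, leader payoff 8.
Maximizing over 2, 10, 8, South Co. chooses Midtown. Subgame-perfect outcome: (Loc4, Midtown) with payoffs (6, 10).
Under simultaneous play:
North Co.'s best replies: Uptown→Loc2; Midtown→Loc4; Downtown→Loc2.
South Co.'s best replies: Loc1→Downtown; Loc2→Downtown; Loc3→Downtown; Loc4→Downtown.
The unique mutual best reply is (Loc2, Downtown), giving (11, 8).
Sequential outcome (Loc4, Midtown) differs from the Nash profile (Loc2, Downtown).

no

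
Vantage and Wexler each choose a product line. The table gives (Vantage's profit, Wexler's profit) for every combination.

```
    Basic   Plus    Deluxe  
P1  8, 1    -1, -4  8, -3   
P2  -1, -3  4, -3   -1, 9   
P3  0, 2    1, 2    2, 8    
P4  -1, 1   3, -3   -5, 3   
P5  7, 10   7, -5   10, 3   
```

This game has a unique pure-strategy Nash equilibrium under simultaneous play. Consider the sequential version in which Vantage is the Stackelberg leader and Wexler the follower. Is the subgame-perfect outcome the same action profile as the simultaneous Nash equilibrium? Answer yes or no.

yes

Backward induction with Vantage moving first.
- P1: BR = Basic, leader payoff 8.
- P2: BR = Deluxe, leader payoff -1.
- P3: BR = Deluxe, leader payoff 2.
- P4: BR = Deluxe, leader payoff -5.
- P5: BR = Basic, leader payoff 7.
Among 8, -1, 2, -5, 7, the best is 8 at P1. Subgame-perfect outcome: (P1, Basic) with payoffs (8, 1).
For the simultaneous game, intersect best replies.
Vantage's best replies: Basic→P1; Plus→P5; Deluxe→P5.
Wexler's best replies: P1→Basic; P2→Deluxe; P3→Deluxe; P4→Deluxe; P5→Basic.
Only (P1, Basic) has each player best-responding; Nash payoffs (8, 1).
Sequential outcome (P1, Basic) coincides with the Nash profile (P1, Basic).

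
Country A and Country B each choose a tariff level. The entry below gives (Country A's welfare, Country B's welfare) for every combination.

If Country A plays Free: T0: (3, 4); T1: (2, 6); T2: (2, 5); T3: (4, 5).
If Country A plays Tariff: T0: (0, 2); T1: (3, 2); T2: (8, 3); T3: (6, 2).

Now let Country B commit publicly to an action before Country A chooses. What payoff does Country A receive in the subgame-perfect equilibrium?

Country A best-responds to each possible Country B move:
- T0 → Country A plays Free (best of 3, 0); Country B gets 4.
- T1 → Country A plays Tariff (best of 2, 3); Country B gets 2.
- T2 → Country A plays Tariff (best of 2, 8); Country B gets 3.
- T3 → Country A plays Tariff (best of 4, 6); Country B gets 2.
Maximizing over 4, 2, 3, 2, Country B chooses T0. Subgame-perfect outcome: (Free, T0) with payoffs (3, 4).

3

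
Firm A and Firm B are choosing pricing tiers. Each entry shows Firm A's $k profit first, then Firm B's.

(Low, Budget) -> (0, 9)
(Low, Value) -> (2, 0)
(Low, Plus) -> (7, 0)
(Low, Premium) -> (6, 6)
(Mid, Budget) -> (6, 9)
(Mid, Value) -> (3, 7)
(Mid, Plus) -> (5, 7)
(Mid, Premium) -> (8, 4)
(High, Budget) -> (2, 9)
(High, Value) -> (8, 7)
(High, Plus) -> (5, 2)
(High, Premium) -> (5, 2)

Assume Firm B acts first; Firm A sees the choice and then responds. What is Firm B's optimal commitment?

Budget

Firm A best-responds to each possible Firm B move:
- Budget → Firm A plays Mid (best of 0, 6, 2); Firm B gets 9.
- Value → Firm A plays High (best of 2, 3, 8); Firm B gets 7.
- Plus → Firm A plays Low (best of 7, 5, 5); Firm B gets 0.
- Premium → Firm A plays Mid (best of 6, 8, 5); Firm B gets 4.
Maximizing over 9, 7, 0, 4, Firm B chooses Budget. Subgame-perfect outcome: (Mid, Budget) with payoffs (6, 9).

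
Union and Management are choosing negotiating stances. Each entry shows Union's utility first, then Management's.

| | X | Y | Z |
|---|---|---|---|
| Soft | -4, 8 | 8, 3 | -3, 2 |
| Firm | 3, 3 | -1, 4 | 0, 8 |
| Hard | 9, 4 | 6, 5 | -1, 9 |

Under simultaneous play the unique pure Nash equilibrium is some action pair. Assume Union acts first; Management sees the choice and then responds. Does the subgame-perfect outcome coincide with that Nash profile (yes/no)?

yes

Solve by backward induction (Union leads).
- Soft: BR = X, leader payoff -4.
- Firm: BR = Z, leader payoff 0.
- Hard: BR = Z, leader payoff -1.
Among -4, 0, -1, the best is 0 at Firm. Subgame-perfect outcome: (Firm, Z) with payoffs (0, 8).
Under simultaneous play:
Union's best replies: X→Hard; Y→Soft; Z→Firm.
Management's best replies: Soft→X; Firm→Z; Hard→Z.
The unique mutual best reply is (Firm, Z), giving (0, 8).
Sequential outcome (Firm, Z) coincides with the Nash profile (Firm, Z).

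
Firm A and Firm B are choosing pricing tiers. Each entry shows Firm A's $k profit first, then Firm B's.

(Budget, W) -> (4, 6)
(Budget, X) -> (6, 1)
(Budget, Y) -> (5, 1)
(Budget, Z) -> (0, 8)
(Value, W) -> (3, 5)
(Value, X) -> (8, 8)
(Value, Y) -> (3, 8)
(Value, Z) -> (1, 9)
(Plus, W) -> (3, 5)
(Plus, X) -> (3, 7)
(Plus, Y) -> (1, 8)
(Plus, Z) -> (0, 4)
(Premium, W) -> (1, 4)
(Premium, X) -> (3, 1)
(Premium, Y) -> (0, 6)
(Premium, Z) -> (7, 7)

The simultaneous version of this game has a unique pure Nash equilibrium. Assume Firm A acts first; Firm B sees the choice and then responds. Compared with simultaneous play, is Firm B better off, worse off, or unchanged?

unchanged

Backward induction with Firm A moving first.
- Budget → Firm B plays Z (best of 6, 1, 1, 8); Firm A gets 0.
- Value → Firm B plays Z (best of 5, 8, 8, 9); Firm A gets 1.
- Plus → Firm B plays Y (best of 5, 7, 8, 4); Firm A gets 1.
- Premium → Firm B plays Z (best of 4, 1, 6, 7); Firm A gets 7.
Among 0, 1, 1, 7, the best is 7 at Premium. Subgame-perfect outcome: (Premium, Z) with payoffs (7, 7).
Now find the simultaneous Nash equilibrium.
Firm A's best replies: W→Budget; X→Value; Y→Budget; Z→Premium.
Firm B's best replies: Budget→Z; Value→Z; Plus→Y; Premium→Z.
Only (Premium, Z) has each player best-responding; Nash payoffs (7, 7).
Firm B earns 7 sequentially versus 7 at the Nash outcome: unchanged.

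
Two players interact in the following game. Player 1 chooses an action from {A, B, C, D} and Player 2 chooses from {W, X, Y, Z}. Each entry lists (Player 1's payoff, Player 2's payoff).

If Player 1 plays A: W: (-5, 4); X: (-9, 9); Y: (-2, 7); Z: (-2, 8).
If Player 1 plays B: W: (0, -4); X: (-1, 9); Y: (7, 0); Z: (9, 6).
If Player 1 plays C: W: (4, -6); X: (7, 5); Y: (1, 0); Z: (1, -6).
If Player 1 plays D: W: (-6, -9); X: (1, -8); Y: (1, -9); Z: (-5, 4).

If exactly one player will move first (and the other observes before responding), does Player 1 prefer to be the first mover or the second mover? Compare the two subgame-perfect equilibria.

second

If Player 1 leads: Player 2's best replies are A→X, B→X, C→X, D→Z; Player 1's induced payoffs -9, -1, 7, -5; outcome (C, X), payoffs (7, 5).
If Player 2 leads: Player 1's best replies are W→C, X→C, Y→B, Z→B; Player 2's induced payoffs -6, 5, 0, 6; outcome (B, Z), payoffs (9, 6).
Player 1 gets 7 moving first and 9 moving second, so Player 1 prefers to move second.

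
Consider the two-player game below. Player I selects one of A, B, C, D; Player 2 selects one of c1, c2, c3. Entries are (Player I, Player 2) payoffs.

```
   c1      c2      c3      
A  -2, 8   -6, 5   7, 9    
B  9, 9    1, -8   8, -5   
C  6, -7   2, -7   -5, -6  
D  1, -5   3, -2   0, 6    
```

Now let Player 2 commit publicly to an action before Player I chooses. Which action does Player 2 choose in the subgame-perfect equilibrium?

Backward induction with Player 2 moving first.
- c1: BR = B, leader payoff 9.
- c2: BR = D, leader payoff -2.
- c3: BR = B, leader payoff -5.
Maximizing over 9, -2, -5, Player 2 chooses c1. Subgame-perfect outcome: (B, c1) with payoffs (9, 9).

c1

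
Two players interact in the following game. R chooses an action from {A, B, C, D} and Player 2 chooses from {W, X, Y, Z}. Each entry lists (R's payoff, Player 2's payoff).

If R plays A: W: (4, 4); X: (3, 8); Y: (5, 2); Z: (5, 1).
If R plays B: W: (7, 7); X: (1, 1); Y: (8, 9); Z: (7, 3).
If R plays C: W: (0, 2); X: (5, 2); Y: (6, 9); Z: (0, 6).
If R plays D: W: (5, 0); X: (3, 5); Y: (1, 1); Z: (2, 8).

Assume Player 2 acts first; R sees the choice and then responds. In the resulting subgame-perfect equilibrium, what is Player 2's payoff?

Work backward from R's decision.
- W → R plays B (best of 4, 7, 0, 5); Player 2 gets 7.
- X → R plays C (best of 3, 1, 5, 3); Player 2 gets 2.
- Y → R plays B (best of 5, 8, 6, 1); Player 2 gets 9.
- Z → R plays B (best of 5, 7, 0, 2); Player 2 gets 3.
Among 7, 2, 9, 3, the best is 9 at Y. Subgame-perfect outcome: (B, Y) with payoffs (8, 9).

9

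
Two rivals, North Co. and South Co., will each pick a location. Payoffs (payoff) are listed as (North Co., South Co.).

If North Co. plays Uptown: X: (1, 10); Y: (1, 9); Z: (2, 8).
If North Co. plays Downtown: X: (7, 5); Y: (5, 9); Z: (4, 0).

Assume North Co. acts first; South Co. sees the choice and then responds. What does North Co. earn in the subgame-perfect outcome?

Work backward from South Co.'s decision.
- Uptown: BR = X, leader payoff 1.
- Downtown: BR = Y, leader payoff 5.
Maximizing over 1, 5, North Co. chooses Downtown. Subgame-perfect outcome: (Downtown, Y) with payoffs (5, 9).

5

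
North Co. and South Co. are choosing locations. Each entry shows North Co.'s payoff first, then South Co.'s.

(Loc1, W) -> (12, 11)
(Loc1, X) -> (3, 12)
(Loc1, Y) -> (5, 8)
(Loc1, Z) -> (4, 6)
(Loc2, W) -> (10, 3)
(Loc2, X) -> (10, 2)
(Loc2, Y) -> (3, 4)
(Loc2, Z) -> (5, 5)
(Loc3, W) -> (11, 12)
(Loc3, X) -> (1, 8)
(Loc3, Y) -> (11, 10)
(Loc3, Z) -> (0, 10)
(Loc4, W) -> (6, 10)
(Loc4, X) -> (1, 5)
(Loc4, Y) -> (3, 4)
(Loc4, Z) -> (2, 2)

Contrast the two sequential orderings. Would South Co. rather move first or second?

second

If North Co. leads: South Co.'s best replies are Loc1→X, Loc2→Z, Loc3→W, Loc4→W; North Co.'s induced payoffs 3, 5, 11, 6; outcome (Loc3, W), payoffs (11, 12).
If South Co. leads: North Co.'s best replies are W→Loc1, X→Loc2, Y→Loc3, Z→Loc2; South Co.'s induced payoffs 11, 2, 10, 5; outcome (Loc1, W), payoffs (12, 11).
South Co. gets 11 moving first and 12 moving second, so South Co. prefers to move second.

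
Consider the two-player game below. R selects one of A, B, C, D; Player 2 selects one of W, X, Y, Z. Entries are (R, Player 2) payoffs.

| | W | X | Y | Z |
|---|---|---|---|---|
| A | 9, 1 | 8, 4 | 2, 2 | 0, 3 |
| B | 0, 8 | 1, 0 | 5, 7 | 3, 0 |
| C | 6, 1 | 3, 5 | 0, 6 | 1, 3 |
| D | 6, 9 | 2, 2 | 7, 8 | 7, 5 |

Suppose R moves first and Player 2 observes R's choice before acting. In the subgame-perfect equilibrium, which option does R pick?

A

Solve by backward induction (R leads).
- A: Player 2 compares 1, 4, 2, 3 and picks X; R would get 8.
- B: Player 2 compares 8, 0, 7, 0 and picks W; R would get 0.
- C: Player 2 compares 1, 5, 6, 3 and picks Y; R would get 0.
- D: Player 2 compares 9, 2, 8, 5 and picks W; R would get 6.
Maximizing over 8, 0, 0, 6, R chooses A. Subgame-perfect outcome: (A, X) with payoffs (8, 4).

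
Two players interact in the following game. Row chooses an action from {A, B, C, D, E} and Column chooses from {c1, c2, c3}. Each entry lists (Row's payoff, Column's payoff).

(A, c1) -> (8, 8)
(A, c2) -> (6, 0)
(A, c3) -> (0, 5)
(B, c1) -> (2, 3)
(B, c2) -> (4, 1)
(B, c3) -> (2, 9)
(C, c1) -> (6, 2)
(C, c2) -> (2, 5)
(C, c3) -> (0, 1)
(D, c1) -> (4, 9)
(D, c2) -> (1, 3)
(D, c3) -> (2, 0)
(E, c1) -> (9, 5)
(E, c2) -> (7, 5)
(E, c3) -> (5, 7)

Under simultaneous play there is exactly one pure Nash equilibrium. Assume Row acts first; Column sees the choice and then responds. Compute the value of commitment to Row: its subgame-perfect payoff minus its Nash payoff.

Backward induction with Row moving first.
- A: BR = c1, leader payoff 8.
- B: BR = c3, leader payoff 2.
- C: BR = c2, leader payoff 2.
- D: BR = c1, leader payoff 4.
- E: BR = c3, leader payoff 5.
Row's induced payoffs are 8, 2, 2, 4, 5, so Row commits to A. Subgame-perfect outcome: (A, c1) with payoffs (8, 8).
Now find the simultaneous Nash equilibrium.
Row's best replies: c1→E; c2→E; c3→E.
Column's best replies: A→c1; B→c3; C→c2; D→c1; E→c3.
Only (E, c3) has each player best-responding; Nash payoffs (5, 7).
Row's commitment gain: 8 − 5 = 3.

3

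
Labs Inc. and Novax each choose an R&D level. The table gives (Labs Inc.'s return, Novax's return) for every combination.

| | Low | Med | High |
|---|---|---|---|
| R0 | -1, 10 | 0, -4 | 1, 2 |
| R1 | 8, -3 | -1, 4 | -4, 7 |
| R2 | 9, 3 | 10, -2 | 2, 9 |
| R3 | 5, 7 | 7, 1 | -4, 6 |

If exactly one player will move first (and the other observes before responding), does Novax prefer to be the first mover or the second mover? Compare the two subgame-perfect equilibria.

first

If Labs Inc. leads: Novax's best replies are R0→Low, R1→High, R2→High, R3→Low; Labs Inc.'s induced payoffs -1, -4, 2, 5; outcome (R3, Low), payoffs (5, 7).
If Novax leads: Labs Inc.'s best replies are Low→R2, Med→R2, High→R2; Novax's induced payoffs 3, -2, 9; outcome (R2, High), payoffs (2, 9).
Novax gets 9 moving first and 7 moving second, so Novax prefers to move first.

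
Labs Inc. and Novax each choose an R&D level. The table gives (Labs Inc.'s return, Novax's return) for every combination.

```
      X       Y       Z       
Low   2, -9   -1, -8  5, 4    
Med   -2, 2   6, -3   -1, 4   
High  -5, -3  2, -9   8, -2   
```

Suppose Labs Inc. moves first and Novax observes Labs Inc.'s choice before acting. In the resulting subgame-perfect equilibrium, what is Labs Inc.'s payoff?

Novax best-responds to each possible Labs Inc. move:
- Low: Novax compares -9, -8, 4 and picks Z; Labs Inc. would get 5.
- Med: Novax compares 2, -3, 4 and picks Z; Labs Inc. would get -1.
- High: Novax compares -3, -9, -2 and picks Z; Labs Inc. would get 8.
Among 5, -1, 8, the best is 8 at High. Subgame-perfect outcome: (High, Z) with payoffs (8, -2).

8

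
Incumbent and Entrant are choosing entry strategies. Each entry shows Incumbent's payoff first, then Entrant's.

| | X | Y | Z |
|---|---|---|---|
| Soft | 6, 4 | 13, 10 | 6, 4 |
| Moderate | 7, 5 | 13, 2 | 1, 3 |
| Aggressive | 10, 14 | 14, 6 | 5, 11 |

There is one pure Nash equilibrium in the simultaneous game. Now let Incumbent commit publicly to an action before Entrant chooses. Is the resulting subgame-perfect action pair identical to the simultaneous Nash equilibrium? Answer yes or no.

no

Solve by backward induction (Incumbent leads).
- Soft: Entrant compares 4, 10, 4 and picks Y; Incumbent would get 13.
- Moderate: Entrant compares 5, 2, 3 and picks X; Incumbent would get 7.
- Aggressive: Entrant compares 14, 6, 11 and picks X; Incumbent would get 10.
Among 13, 7, 10, the best is 13 at Soft. Subgame-perfect outcome: (Soft, Y) with payoffs (13, 10).
Now find the simultaneous Nash equilibrium.
Incumbent's best replies: X→Aggressive; Y→Aggressive; Z→Soft.
Entrant's best replies: Soft→Y; Moderate→X; Aggressive→X.
Only (Aggressive, X) has each player best-responding; Nash payoffs (10, 14).
Sequential outcome (Soft, Y) differs from the Nash profile (Aggressive, X).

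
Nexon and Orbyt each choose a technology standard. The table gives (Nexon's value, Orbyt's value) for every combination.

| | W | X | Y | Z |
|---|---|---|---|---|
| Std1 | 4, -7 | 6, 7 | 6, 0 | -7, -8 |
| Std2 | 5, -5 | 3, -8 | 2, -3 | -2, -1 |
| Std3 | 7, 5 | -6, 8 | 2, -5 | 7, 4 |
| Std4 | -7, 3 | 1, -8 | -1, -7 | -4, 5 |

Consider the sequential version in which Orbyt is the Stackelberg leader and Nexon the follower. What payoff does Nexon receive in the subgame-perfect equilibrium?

6

Nexon best-responds to each possible Orbyt move:
- W → Nexon plays Std3 (best of 4, 5, 7, -7); Orbyt gets 5.
- X → Nexon plays Std1 (best of 6, 3, -6, 1); Orbyt gets 7.
- Y → Nexon plays Std1 (best of 6, 2, 2, -1); Orbyt gets 0.
- Z → Nexon plays Std3 (best of -7, -2, 7, -4); Orbyt gets 4.
Among 5, 7, 0, 4, the best is 7 at X. Subgame-perfect outcome: (Std1, X) with payoffs (6, 7).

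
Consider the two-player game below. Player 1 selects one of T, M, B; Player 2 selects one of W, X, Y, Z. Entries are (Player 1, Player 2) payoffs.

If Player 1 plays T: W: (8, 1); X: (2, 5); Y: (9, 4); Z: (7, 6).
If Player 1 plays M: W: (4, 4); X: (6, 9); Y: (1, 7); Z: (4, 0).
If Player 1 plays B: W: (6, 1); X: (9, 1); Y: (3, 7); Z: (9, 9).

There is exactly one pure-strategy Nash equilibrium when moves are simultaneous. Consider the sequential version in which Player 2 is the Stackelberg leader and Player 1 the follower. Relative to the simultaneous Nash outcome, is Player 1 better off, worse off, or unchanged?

unchanged

Solve by backward induction (Player 2 leads).
- W → Player 1 plays T (best of 8, 4, 6); Player 2 gets 1.
- X → Player 1 plays B (best of 2, 6, 9); Player 2 gets 1.
- Y → Player 1 plays T (best of 9, 1, 3); Player 2 gets 4.
- Z → Player 1 plays B (best of 7, 4, 9); Player 2 gets 9.
Player 2's induced payoffs are 1, 1, 4, 9, so Player 2 commits to Z. Subgame-perfect outcome: (B, Z) with payoffs (9, 9).
For the simultaneous game, intersect best replies.
Player 1's best replies: W→T; X→B; Y→T; Z→B.
Player 2's best replies: T→Z; M→X; B→Z.
Only (B, Z) has each player best-responding; Nash payoffs (9, 9).
Player 1 earns 9 sequentially versus 9 at the Nash outcome: unchanged.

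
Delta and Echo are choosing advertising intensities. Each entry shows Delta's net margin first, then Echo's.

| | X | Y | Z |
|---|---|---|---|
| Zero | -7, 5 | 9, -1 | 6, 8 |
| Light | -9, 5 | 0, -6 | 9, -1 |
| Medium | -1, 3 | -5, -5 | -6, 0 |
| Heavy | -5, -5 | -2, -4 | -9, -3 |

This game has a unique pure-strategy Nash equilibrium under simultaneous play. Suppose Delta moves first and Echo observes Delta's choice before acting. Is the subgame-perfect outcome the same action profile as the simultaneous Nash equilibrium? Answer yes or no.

Echo best-responds to each possible Delta move:
- Zero → Echo plays Z (best of 5, -1, 8); Delta gets 6.
- Light → Echo plays X (best of 5, -6, -1); Delta gets -9.
- Medium → Echo plays X (best of 3, -5, 0); Delta gets -1.
- Heavy → Echo plays Z (best of -5, -4, -3); Delta gets -9.
Among 6, -9, -1, -9, the best is 6 at Zero. Subgame-perfect outcome: (Zero, Z) with payoffs (6, 8).
For the simultaneous game, intersect best replies.
Delta's best replies: X→Medium; Y→Zero; Z→Light.
Echo's best replies: Zero→Z; Light→X; Medium→X; Heavy→Z.
Only (Medium, X) has each player best-responding; Nash payoffs (-1, 3).
Sequential outcome (Zero, Z) differs from the Nash profile (Medium, X).

no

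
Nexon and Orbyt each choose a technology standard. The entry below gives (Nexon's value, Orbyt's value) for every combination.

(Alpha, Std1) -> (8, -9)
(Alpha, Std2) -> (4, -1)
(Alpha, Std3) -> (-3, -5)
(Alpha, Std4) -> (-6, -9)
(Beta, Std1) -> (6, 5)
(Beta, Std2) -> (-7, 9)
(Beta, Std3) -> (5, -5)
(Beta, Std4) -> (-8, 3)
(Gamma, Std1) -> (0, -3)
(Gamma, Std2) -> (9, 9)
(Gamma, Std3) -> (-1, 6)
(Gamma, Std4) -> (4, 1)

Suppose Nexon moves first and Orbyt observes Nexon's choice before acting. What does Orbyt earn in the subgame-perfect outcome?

Backward induction with Nexon moving first.
- Alpha → Orbyt plays Std2 (best of -9, -1, -5, -9); Nexon gets 4.
- Beta → Orbyt plays Std2 (best of 5, 9, -5, 3); Nexon gets -7.
- Gamma → Orbyt plays Std2 (best of -3, 9, 6, 1); Nexon gets 9.
Nexon's induced payoffs are 4, -7, 9, so Nexon commits to Gamma. Subgame-perfect outcome: (Gamma, Std2) with payoffs (9, 9).

9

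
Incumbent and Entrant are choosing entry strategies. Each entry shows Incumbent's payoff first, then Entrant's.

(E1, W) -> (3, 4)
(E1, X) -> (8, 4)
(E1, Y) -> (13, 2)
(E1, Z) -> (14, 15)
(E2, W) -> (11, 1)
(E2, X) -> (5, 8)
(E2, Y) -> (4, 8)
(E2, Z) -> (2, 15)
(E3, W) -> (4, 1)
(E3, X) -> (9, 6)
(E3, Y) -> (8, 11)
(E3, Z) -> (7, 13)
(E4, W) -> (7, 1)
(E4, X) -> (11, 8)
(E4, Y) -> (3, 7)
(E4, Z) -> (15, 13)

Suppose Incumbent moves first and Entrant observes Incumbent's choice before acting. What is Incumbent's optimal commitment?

Entrant best-responds to each possible Incumbent move:
- E1: Entrant compares 4, 4, 2, 15 and picks Z; Incumbent would get 14.
- E2: Entrant compares 1, 8, 8, 15 and picks Z; Incumbent would get 2.
- E3: Entrant compares 1, 6, 11, 13 and picks Z; Incumbent would get 7.
- E4: Entrant compares 1, 8, 7, 13 and picks Z; Incumbent would get 15.
Maximizing over 14, 2, 7, 15, Incumbent chooses E4. Subgame-perfect outcome: (E4, Z) with payoffs (15, 13).

E4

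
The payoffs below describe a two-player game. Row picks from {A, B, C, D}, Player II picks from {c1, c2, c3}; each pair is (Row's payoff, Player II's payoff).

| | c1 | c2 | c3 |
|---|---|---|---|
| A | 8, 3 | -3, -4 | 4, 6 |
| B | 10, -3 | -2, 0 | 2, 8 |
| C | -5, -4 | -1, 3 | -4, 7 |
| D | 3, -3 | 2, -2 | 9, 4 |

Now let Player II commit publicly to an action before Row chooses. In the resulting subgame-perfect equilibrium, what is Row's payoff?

Work backward from Row's decision.
- c1 → Row plays B (best of 8, 10, -5, 3); Player II gets -3.
- c2 → Row plays D (best of -3, -2, -1, 2); Player II gets -2.
- c3 → Row plays D (best of 4, 2, -4, 9); Player II gets 4.
Player II's induced payoffs are -3, -2, 4, so Player II commits to c3. Subgame-perfect outcome: (D, c3) with payoffs (9, 4).

9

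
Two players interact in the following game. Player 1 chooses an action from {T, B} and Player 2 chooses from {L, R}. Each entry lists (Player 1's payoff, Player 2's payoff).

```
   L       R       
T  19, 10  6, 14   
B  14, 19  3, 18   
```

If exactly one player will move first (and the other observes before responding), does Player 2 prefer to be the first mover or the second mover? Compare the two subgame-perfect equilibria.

If Player 1 leads: Player 2's best replies are T→R, B→L; Player 1's induced payoffs 6, 14; outcome (B, L), payoffs (14, 19).
If Player 2 leads: Player 1's best replies are L→T, R→T; Player 2's induced payoffs 10, 14; outcome (T, R), payoffs (6, 14).
Player 2 gets 14 moving first and 19 moving second, so Player 2 prefers to move second.

second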